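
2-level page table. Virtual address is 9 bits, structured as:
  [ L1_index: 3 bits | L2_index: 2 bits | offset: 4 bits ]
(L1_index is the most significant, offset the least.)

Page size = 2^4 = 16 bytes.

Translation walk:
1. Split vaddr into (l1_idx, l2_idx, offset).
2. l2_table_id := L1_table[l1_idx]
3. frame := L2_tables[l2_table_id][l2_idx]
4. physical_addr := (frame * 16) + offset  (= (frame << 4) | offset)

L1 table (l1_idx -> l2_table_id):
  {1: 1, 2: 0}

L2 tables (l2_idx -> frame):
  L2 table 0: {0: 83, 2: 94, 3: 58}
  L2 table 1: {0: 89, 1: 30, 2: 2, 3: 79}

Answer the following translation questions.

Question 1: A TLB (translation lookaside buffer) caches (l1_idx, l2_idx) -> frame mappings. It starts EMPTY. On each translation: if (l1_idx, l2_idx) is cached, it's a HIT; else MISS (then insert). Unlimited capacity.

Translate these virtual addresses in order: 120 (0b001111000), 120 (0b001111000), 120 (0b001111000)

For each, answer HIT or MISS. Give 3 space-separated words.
vaddr=120: (1,3) not in TLB -> MISS, insert
vaddr=120: (1,3) in TLB -> HIT
vaddr=120: (1,3) in TLB -> HIT

Answer: MISS HIT HIT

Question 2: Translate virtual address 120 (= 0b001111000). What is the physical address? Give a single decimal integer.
vaddr = 120 = 0b001111000
Split: l1_idx=1, l2_idx=3, offset=8
L1[1] = 1
L2[1][3] = 79
paddr = 79 * 16 + 8 = 1272

Answer: 1272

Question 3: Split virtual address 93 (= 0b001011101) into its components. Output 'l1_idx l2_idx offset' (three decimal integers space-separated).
vaddr = 93 = 0b001011101
  top 3 bits -> l1_idx = 1
  next 2 bits -> l2_idx = 1
  bottom 4 bits -> offset = 13

Answer: 1 1 13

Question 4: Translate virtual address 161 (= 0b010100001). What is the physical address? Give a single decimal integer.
vaddr = 161 = 0b010100001
Split: l1_idx=2, l2_idx=2, offset=1
L1[2] = 0
L2[0][2] = 94
paddr = 94 * 16 + 1 = 1505

Answer: 1505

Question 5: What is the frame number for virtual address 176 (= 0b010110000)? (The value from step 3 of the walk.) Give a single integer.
vaddr = 176: l1_idx=2, l2_idx=3
L1[2] = 0; L2[0][3] = 58

Answer: 58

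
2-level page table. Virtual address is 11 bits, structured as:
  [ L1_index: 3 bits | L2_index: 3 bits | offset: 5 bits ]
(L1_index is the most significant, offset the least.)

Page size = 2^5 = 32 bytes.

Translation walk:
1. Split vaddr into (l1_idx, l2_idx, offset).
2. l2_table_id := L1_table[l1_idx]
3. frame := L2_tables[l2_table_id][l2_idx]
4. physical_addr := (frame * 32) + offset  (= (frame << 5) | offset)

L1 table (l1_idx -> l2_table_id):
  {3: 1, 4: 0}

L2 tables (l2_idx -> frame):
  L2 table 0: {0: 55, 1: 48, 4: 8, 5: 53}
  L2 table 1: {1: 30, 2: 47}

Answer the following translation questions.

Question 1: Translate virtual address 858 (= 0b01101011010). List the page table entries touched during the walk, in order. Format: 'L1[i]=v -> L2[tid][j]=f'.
Answer: L1[3]=1 -> L2[1][2]=47

Derivation:
vaddr = 858 = 0b01101011010
Split: l1_idx=3, l2_idx=2, offset=26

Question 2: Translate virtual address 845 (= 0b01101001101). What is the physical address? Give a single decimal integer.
vaddr = 845 = 0b01101001101
Split: l1_idx=3, l2_idx=2, offset=13
L1[3] = 1
L2[1][2] = 47
paddr = 47 * 32 + 13 = 1517

Answer: 1517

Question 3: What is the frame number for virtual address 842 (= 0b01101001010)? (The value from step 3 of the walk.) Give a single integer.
Answer: 47

Derivation:
vaddr = 842: l1_idx=3, l2_idx=2
L1[3] = 1; L2[1][2] = 47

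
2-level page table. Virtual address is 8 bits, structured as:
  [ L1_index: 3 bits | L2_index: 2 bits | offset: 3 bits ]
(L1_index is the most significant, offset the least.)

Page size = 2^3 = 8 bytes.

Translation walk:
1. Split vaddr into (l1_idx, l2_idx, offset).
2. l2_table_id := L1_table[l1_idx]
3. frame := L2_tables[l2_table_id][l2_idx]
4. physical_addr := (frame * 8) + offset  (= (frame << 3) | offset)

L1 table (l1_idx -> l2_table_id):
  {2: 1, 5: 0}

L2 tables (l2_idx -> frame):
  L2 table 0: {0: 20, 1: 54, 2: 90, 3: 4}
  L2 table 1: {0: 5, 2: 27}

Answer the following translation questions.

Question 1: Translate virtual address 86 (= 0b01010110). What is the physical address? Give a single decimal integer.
Answer: 222

Derivation:
vaddr = 86 = 0b01010110
Split: l1_idx=2, l2_idx=2, offset=6
L1[2] = 1
L2[1][2] = 27
paddr = 27 * 8 + 6 = 222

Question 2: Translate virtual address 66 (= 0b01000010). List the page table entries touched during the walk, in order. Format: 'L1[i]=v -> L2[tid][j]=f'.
vaddr = 66 = 0b01000010
Split: l1_idx=2, l2_idx=0, offset=2

Answer: L1[2]=1 -> L2[1][0]=5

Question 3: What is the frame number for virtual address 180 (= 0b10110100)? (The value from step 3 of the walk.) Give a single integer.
Answer: 90

Derivation:
vaddr = 180: l1_idx=5, l2_idx=2
L1[5] = 0; L2[0][2] = 90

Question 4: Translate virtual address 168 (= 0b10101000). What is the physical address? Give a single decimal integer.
vaddr = 168 = 0b10101000
Split: l1_idx=5, l2_idx=1, offset=0
L1[5] = 0
L2[0][1] = 54
paddr = 54 * 8 + 0 = 432

Answer: 432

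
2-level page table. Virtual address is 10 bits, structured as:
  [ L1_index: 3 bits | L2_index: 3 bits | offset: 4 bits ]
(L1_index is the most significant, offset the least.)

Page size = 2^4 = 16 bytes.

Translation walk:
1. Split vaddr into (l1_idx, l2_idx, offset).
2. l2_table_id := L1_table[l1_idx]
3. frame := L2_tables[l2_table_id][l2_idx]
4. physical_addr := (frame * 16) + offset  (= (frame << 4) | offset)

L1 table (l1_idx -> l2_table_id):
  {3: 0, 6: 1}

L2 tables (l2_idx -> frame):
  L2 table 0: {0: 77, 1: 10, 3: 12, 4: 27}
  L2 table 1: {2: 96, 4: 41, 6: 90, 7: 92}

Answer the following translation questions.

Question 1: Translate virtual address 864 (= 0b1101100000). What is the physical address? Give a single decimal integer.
vaddr = 864 = 0b1101100000
Split: l1_idx=6, l2_idx=6, offset=0
L1[6] = 1
L2[1][6] = 90
paddr = 90 * 16 + 0 = 1440

Answer: 1440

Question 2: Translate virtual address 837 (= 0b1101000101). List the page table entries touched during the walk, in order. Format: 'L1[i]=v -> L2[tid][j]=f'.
Answer: L1[6]=1 -> L2[1][4]=41

Derivation:
vaddr = 837 = 0b1101000101
Split: l1_idx=6, l2_idx=4, offset=5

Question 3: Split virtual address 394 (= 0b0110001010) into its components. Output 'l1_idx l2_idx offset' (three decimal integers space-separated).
Answer: 3 0 10

Derivation:
vaddr = 394 = 0b0110001010
  top 3 bits -> l1_idx = 3
  next 3 bits -> l2_idx = 0
  bottom 4 bits -> offset = 10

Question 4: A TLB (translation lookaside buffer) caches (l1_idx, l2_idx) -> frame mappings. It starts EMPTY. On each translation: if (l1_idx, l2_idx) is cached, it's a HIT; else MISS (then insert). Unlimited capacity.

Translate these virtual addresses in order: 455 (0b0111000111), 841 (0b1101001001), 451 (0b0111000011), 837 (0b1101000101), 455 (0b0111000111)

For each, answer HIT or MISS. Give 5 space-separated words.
vaddr=455: (3,4) not in TLB -> MISS, insert
vaddr=841: (6,4) not in TLB -> MISS, insert
vaddr=451: (3,4) in TLB -> HIT
vaddr=837: (6,4) in TLB -> HIT
vaddr=455: (3,4) in TLB -> HIT

Answer: MISS MISS HIT HIT HIT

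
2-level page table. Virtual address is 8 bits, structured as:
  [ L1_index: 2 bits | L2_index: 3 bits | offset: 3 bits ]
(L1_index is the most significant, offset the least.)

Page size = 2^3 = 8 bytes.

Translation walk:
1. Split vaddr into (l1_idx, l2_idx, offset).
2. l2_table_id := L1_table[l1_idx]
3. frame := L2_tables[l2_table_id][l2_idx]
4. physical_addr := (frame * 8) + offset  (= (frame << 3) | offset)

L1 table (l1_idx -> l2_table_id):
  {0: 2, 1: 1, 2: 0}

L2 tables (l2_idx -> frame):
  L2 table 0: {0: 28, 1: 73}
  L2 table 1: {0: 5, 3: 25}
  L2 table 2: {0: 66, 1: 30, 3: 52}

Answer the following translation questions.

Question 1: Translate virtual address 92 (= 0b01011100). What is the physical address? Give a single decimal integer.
vaddr = 92 = 0b01011100
Split: l1_idx=1, l2_idx=3, offset=4
L1[1] = 1
L2[1][3] = 25
paddr = 25 * 8 + 4 = 204

Answer: 204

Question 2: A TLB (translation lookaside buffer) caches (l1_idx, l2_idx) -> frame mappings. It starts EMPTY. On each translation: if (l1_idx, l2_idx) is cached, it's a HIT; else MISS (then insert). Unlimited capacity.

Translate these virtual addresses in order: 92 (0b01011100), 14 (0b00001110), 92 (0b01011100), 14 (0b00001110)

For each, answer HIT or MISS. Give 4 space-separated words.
Answer: MISS MISS HIT HIT

Derivation:
vaddr=92: (1,3) not in TLB -> MISS, insert
vaddr=14: (0,1) not in TLB -> MISS, insert
vaddr=92: (1,3) in TLB -> HIT
vaddr=14: (0,1) in TLB -> HIT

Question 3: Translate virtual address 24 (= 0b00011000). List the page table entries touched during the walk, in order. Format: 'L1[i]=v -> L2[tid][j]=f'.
Answer: L1[0]=2 -> L2[2][3]=52

Derivation:
vaddr = 24 = 0b00011000
Split: l1_idx=0, l2_idx=3, offset=0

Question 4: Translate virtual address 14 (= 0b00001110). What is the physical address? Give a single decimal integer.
vaddr = 14 = 0b00001110
Split: l1_idx=0, l2_idx=1, offset=6
L1[0] = 2
L2[2][1] = 30
paddr = 30 * 8 + 6 = 246

Answer: 246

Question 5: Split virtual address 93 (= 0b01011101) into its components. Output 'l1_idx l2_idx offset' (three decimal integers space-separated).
vaddr = 93 = 0b01011101
  top 2 bits -> l1_idx = 1
  next 3 bits -> l2_idx = 3
  bottom 3 bits -> offset = 5

Answer: 1 3 5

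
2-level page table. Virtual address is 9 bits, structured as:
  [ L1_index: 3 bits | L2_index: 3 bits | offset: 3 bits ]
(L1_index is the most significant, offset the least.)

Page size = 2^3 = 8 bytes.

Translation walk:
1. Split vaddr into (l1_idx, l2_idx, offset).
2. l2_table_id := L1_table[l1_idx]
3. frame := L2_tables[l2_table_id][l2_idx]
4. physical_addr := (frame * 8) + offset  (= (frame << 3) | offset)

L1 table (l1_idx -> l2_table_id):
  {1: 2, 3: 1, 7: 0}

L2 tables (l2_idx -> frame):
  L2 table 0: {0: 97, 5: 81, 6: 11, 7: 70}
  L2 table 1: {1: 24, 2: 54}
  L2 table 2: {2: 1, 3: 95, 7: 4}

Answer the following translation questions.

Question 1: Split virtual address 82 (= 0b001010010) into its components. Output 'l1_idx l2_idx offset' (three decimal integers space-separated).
vaddr = 82 = 0b001010010
  top 3 bits -> l1_idx = 1
  next 3 bits -> l2_idx = 2
  bottom 3 bits -> offset = 2

Answer: 1 2 2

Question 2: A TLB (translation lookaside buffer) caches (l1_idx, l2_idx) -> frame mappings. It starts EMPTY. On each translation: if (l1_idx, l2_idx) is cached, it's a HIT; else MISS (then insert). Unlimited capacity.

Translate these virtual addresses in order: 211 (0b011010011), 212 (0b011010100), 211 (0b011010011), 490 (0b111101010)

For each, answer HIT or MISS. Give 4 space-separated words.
vaddr=211: (3,2) not in TLB -> MISS, insert
vaddr=212: (3,2) in TLB -> HIT
vaddr=211: (3,2) in TLB -> HIT
vaddr=490: (7,5) not in TLB -> MISS, insert

Answer: MISS HIT HIT MISS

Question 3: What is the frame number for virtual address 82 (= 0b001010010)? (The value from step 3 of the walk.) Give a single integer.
vaddr = 82: l1_idx=1, l2_idx=2
L1[1] = 2; L2[2][2] = 1

Answer: 1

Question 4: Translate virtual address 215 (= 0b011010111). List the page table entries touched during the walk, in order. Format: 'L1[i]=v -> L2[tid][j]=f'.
vaddr = 215 = 0b011010111
Split: l1_idx=3, l2_idx=2, offset=7

Answer: L1[3]=1 -> L2[1][2]=54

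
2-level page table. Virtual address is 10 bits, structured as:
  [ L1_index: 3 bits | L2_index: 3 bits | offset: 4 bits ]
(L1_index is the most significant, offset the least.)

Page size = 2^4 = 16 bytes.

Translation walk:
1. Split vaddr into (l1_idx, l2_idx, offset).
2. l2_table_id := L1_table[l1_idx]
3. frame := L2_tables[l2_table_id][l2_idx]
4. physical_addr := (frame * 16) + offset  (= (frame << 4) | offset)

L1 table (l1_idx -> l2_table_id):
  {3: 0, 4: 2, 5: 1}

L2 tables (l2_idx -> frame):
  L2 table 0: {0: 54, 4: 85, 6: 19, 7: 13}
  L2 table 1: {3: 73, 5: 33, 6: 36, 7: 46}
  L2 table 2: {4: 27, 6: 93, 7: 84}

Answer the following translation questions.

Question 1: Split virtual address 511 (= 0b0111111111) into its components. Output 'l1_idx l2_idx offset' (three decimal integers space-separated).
vaddr = 511 = 0b0111111111
  top 3 bits -> l1_idx = 3
  next 3 bits -> l2_idx = 7
  bottom 4 bits -> offset = 15

Answer: 3 7 15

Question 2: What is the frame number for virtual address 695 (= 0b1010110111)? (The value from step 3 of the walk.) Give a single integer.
vaddr = 695: l1_idx=5, l2_idx=3
L1[5] = 1; L2[1][3] = 73

Answer: 73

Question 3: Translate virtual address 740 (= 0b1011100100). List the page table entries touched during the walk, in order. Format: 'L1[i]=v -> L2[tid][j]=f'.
Answer: L1[5]=1 -> L2[1][6]=36

Derivation:
vaddr = 740 = 0b1011100100
Split: l1_idx=5, l2_idx=6, offset=4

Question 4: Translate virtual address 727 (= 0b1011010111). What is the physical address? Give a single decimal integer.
Answer: 535

Derivation:
vaddr = 727 = 0b1011010111
Split: l1_idx=5, l2_idx=5, offset=7
L1[5] = 1
L2[1][5] = 33
paddr = 33 * 16 + 7 = 535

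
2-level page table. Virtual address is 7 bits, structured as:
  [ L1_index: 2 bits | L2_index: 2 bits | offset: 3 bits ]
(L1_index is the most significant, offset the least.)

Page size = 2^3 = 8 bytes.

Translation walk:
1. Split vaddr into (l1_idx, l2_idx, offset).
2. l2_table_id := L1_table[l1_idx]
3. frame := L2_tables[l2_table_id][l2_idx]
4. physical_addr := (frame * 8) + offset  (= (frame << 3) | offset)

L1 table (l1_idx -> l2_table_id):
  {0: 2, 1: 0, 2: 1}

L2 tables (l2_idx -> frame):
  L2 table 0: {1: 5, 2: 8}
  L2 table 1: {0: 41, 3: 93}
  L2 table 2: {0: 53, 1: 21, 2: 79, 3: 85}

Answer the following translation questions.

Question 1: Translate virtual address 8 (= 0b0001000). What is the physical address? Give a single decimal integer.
vaddr = 8 = 0b0001000
Split: l1_idx=0, l2_idx=1, offset=0
L1[0] = 2
L2[2][1] = 21
paddr = 21 * 8 + 0 = 168

Answer: 168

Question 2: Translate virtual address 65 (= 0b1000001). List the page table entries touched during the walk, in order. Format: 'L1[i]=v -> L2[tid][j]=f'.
Answer: L1[2]=1 -> L2[1][0]=41

Derivation:
vaddr = 65 = 0b1000001
Split: l1_idx=2, l2_idx=0, offset=1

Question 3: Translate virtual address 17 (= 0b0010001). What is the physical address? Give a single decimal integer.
vaddr = 17 = 0b0010001
Split: l1_idx=0, l2_idx=2, offset=1
L1[0] = 2
L2[2][2] = 79
paddr = 79 * 8 + 1 = 633

Answer: 633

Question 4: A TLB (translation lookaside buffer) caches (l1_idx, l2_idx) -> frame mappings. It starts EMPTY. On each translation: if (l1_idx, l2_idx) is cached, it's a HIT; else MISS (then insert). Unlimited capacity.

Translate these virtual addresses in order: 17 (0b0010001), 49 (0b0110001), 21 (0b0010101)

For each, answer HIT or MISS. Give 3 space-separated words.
vaddr=17: (0,2) not in TLB -> MISS, insert
vaddr=49: (1,2) not in TLB -> MISS, insert
vaddr=21: (0,2) in TLB -> HIT

Answer: MISS MISS HIT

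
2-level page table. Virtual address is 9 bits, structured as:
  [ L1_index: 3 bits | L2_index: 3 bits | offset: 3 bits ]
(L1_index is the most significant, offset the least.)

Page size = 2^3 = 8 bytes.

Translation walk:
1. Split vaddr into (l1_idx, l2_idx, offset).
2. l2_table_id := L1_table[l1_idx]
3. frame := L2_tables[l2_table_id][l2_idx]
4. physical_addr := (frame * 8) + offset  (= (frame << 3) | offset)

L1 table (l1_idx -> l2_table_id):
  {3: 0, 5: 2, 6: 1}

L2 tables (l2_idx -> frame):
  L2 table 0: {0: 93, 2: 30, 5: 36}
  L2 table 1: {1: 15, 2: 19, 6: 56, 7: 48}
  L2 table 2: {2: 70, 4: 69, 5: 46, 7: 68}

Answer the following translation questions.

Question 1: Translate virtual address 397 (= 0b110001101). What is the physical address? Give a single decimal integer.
vaddr = 397 = 0b110001101
Split: l1_idx=6, l2_idx=1, offset=5
L1[6] = 1
L2[1][1] = 15
paddr = 15 * 8 + 5 = 125

Answer: 125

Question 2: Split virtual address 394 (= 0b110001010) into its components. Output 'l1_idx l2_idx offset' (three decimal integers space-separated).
vaddr = 394 = 0b110001010
  top 3 bits -> l1_idx = 6
  next 3 bits -> l2_idx = 1
  bottom 3 bits -> offset = 2

Answer: 6 1 2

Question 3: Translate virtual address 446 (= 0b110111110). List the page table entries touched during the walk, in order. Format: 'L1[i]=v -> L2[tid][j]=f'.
Answer: L1[6]=1 -> L2[1][7]=48

Derivation:
vaddr = 446 = 0b110111110
Split: l1_idx=6, l2_idx=7, offset=6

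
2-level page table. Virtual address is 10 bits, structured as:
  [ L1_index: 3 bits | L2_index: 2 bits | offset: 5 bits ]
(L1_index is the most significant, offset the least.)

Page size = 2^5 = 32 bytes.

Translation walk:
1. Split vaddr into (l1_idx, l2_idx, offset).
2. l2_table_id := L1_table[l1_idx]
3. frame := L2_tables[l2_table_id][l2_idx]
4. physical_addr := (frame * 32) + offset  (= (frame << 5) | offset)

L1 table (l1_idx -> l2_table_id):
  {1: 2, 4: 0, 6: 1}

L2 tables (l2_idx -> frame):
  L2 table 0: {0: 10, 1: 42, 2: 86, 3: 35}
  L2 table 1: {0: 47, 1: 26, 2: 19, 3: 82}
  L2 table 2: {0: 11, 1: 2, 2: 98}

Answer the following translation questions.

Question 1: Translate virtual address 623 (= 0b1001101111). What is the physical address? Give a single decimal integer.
Answer: 1135

Derivation:
vaddr = 623 = 0b1001101111
Split: l1_idx=4, l2_idx=3, offset=15
L1[4] = 0
L2[0][3] = 35
paddr = 35 * 32 + 15 = 1135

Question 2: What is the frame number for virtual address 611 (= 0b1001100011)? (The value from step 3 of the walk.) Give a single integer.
Answer: 35

Derivation:
vaddr = 611: l1_idx=4, l2_idx=3
L1[4] = 0; L2[0][3] = 35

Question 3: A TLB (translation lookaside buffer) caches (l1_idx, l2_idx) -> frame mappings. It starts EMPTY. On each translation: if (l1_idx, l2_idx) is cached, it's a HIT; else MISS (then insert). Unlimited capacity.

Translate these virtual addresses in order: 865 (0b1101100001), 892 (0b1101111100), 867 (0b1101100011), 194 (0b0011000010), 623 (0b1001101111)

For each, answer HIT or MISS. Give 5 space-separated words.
vaddr=865: (6,3) not in TLB -> MISS, insert
vaddr=892: (6,3) in TLB -> HIT
vaddr=867: (6,3) in TLB -> HIT
vaddr=194: (1,2) not in TLB -> MISS, insert
vaddr=623: (4,3) not in TLB -> MISS, insert

Answer: MISS HIT HIT MISS MISS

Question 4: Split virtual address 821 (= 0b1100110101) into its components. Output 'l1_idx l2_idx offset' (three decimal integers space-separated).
vaddr = 821 = 0b1100110101
  top 3 bits -> l1_idx = 6
  next 2 bits -> l2_idx = 1
  bottom 5 bits -> offset = 21

Answer: 6 1 21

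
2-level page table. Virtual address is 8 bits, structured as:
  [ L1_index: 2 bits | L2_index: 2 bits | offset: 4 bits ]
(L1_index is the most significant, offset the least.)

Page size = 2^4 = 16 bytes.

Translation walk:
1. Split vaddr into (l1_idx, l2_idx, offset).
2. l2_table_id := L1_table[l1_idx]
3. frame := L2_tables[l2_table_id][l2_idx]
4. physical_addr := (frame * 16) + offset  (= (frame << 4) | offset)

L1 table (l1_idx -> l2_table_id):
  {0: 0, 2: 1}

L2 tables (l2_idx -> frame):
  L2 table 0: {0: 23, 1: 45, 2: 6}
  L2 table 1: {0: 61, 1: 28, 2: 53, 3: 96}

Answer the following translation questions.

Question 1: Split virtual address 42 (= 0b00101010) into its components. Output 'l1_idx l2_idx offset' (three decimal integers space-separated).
vaddr = 42 = 0b00101010
  top 2 bits -> l1_idx = 0
  next 2 bits -> l2_idx = 2
  bottom 4 bits -> offset = 10

Answer: 0 2 10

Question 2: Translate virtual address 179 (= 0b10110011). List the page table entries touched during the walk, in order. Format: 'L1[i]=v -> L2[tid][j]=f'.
Answer: L1[2]=1 -> L2[1][3]=96

Derivation:
vaddr = 179 = 0b10110011
Split: l1_idx=2, l2_idx=3, offset=3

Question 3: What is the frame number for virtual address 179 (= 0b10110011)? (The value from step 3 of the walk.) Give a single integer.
vaddr = 179: l1_idx=2, l2_idx=3
L1[2] = 1; L2[1][3] = 96

Answer: 96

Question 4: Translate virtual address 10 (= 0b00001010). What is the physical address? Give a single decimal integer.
vaddr = 10 = 0b00001010
Split: l1_idx=0, l2_idx=0, offset=10
L1[0] = 0
L2[0][0] = 23
paddr = 23 * 16 + 10 = 378

Answer: 378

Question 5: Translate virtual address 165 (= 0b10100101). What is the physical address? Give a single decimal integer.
vaddr = 165 = 0b10100101
Split: l1_idx=2, l2_idx=2, offset=5
L1[2] = 1
L2[1][2] = 53
paddr = 53 * 16 + 5 = 853

Answer: 853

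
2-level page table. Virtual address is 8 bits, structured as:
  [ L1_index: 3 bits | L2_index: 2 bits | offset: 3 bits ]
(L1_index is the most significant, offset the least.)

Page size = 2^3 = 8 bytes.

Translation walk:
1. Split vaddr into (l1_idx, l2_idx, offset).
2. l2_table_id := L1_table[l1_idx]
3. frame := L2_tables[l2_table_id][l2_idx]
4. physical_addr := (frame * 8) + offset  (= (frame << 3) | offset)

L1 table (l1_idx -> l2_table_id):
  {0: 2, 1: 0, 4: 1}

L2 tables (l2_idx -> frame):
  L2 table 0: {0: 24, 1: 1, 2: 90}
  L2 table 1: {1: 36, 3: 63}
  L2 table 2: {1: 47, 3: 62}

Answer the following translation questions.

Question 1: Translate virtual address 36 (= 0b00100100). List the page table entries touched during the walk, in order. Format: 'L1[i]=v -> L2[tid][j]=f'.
vaddr = 36 = 0b00100100
Split: l1_idx=1, l2_idx=0, offset=4

Answer: L1[1]=0 -> L2[0][0]=24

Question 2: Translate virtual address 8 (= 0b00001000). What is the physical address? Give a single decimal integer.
Answer: 376

Derivation:
vaddr = 8 = 0b00001000
Split: l1_idx=0, l2_idx=1, offset=0
L1[0] = 2
L2[2][1] = 47
paddr = 47 * 8 + 0 = 376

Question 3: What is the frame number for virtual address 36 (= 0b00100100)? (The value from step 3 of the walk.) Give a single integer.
vaddr = 36: l1_idx=1, l2_idx=0
L1[1] = 0; L2[0][0] = 24

Answer: 24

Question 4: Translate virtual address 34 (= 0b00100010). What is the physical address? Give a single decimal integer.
vaddr = 34 = 0b00100010
Split: l1_idx=1, l2_idx=0, offset=2
L1[1] = 0
L2[0][0] = 24
paddr = 24 * 8 + 2 = 194

Answer: 194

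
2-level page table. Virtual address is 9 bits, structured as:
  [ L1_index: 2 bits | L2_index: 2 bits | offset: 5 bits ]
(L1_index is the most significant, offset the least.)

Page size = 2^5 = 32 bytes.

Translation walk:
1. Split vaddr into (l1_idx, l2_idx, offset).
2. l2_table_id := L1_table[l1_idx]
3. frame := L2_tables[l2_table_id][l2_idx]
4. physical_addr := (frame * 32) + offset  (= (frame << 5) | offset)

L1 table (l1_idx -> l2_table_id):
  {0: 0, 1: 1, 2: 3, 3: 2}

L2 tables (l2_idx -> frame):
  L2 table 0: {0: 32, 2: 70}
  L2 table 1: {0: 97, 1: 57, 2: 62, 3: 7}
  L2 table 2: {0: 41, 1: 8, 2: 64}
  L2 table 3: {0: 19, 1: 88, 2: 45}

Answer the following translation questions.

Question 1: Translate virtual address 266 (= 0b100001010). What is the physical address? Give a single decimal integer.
vaddr = 266 = 0b100001010
Split: l1_idx=2, l2_idx=0, offset=10
L1[2] = 3
L2[3][0] = 19
paddr = 19 * 32 + 10 = 618

Answer: 618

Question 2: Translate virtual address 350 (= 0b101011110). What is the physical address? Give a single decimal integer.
vaddr = 350 = 0b101011110
Split: l1_idx=2, l2_idx=2, offset=30
L1[2] = 3
L2[3][2] = 45
paddr = 45 * 32 + 30 = 1470

Answer: 1470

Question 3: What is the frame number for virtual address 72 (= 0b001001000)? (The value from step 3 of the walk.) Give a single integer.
Answer: 70

Derivation:
vaddr = 72: l1_idx=0, l2_idx=2
L1[0] = 0; L2[0][2] = 70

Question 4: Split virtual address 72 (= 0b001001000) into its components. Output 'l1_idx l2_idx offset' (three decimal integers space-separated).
Answer: 0 2 8

Derivation:
vaddr = 72 = 0b001001000
  top 2 bits -> l1_idx = 0
  next 2 bits -> l2_idx = 2
  bottom 5 bits -> offset = 8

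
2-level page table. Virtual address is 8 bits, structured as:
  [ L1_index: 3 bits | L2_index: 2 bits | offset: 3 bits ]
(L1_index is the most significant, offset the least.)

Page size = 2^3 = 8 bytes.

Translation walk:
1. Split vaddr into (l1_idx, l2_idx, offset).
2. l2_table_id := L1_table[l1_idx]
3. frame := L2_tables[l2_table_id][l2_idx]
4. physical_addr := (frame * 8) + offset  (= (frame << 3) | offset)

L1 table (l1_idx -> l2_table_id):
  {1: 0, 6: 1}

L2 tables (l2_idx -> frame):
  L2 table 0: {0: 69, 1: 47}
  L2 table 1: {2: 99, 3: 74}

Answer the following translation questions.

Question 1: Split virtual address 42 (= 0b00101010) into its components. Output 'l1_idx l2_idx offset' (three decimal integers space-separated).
Answer: 1 1 2

Derivation:
vaddr = 42 = 0b00101010
  top 3 bits -> l1_idx = 1
  next 2 bits -> l2_idx = 1
  bottom 3 bits -> offset = 2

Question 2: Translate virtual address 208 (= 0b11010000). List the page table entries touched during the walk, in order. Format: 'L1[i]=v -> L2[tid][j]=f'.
vaddr = 208 = 0b11010000
Split: l1_idx=6, l2_idx=2, offset=0

Answer: L1[6]=1 -> L2[1][2]=99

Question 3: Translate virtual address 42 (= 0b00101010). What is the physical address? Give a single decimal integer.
Answer: 378

Derivation:
vaddr = 42 = 0b00101010
Split: l1_idx=1, l2_idx=1, offset=2
L1[1] = 0
L2[0][1] = 47
paddr = 47 * 8 + 2 = 378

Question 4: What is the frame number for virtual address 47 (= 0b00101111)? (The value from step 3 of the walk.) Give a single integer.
Answer: 47

Derivation:
vaddr = 47: l1_idx=1, l2_idx=1
L1[1] = 0; L2[0][1] = 47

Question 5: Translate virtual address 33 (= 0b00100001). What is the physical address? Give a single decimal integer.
vaddr = 33 = 0b00100001
Split: l1_idx=1, l2_idx=0, offset=1
L1[1] = 0
L2[0][0] = 69
paddr = 69 * 8 + 1 = 553

Answer: 553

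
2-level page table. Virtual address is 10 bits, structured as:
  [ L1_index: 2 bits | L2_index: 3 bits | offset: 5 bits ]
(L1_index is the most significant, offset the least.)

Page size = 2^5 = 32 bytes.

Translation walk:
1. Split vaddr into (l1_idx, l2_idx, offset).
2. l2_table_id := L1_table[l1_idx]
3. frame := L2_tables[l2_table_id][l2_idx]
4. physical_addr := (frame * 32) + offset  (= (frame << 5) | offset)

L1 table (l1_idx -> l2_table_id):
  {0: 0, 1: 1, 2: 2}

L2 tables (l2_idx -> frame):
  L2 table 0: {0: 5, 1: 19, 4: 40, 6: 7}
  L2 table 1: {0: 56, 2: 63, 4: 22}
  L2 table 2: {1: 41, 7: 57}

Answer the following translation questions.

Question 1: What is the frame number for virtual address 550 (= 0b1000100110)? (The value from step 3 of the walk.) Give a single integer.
vaddr = 550: l1_idx=2, l2_idx=1
L1[2] = 2; L2[2][1] = 41

Answer: 41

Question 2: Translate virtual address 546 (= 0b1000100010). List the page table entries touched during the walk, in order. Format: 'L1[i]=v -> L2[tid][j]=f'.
vaddr = 546 = 0b1000100010
Split: l1_idx=2, l2_idx=1, offset=2

Answer: L1[2]=2 -> L2[2][1]=41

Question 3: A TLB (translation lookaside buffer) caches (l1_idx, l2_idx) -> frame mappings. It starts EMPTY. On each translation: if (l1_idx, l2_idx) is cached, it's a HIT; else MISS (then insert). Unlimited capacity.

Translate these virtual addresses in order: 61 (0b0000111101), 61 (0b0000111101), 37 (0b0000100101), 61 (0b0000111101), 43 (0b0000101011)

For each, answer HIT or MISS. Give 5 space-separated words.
Answer: MISS HIT HIT HIT HIT

Derivation:
vaddr=61: (0,1) not in TLB -> MISS, insert
vaddr=61: (0,1) in TLB -> HIT
vaddr=37: (0,1) in TLB -> HIT
vaddr=61: (0,1) in TLB -> HIT
vaddr=43: (0,1) in TLB -> HIT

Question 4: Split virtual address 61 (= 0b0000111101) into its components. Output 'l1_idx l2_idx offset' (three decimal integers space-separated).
Answer: 0 1 29

Derivation:
vaddr = 61 = 0b0000111101
  top 2 bits -> l1_idx = 0
  next 3 bits -> l2_idx = 1
  bottom 5 bits -> offset = 29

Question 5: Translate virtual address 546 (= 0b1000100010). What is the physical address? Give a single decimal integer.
vaddr = 546 = 0b1000100010
Split: l1_idx=2, l2_idx=1, offset=2
L1[2] = 2
L2[2][1] = 41
paddr = 41 * 32 + 2 = 1314

Answer: 1314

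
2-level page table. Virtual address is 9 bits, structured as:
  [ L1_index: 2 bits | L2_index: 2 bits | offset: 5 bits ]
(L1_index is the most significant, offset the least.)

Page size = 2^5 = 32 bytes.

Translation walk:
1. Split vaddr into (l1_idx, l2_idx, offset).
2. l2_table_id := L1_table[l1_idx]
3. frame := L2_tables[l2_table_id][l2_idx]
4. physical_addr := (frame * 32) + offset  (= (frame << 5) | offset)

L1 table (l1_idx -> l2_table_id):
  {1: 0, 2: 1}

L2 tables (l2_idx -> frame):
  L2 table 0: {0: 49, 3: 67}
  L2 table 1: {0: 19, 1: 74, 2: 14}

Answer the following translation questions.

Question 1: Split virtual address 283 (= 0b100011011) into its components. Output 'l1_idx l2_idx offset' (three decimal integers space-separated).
Answer: 2 0 27

Derivation:
vaddr = 283 = 0b100011011
  top 2 bits -> l1_idx = 2
  next 2 bits -> l2_idx = 0
  bottom 5 bits -> offset = 27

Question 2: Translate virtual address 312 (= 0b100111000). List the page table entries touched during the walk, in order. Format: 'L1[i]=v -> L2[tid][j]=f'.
vaddr = 312 = 0b100111000
Split: l1_idx=2, l2_idx=1, offset=24

Answer: L1[2]=1 -> L2[1][1]=74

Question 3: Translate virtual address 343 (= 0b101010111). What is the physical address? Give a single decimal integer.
vaddr = 343 = 0b101010111
Split: l1_idx=2, l2_idx=2, offset=23
L1[2] = 1
L2[1][2] = 14
paddr = 14 * 32 + 23 = 471

Answer: 471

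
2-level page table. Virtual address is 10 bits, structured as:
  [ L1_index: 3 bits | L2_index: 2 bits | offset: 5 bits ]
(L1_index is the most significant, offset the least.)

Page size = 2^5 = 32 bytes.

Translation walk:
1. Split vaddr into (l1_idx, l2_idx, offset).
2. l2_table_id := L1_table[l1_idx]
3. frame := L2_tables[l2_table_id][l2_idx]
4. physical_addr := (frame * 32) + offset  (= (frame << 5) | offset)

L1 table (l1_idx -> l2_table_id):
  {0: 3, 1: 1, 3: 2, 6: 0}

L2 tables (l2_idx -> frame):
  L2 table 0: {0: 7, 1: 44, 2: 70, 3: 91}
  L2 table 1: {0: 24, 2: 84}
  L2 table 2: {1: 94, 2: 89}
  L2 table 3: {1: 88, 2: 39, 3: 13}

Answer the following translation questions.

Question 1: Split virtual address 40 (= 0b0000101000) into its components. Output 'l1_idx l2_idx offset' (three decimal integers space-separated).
vaddr = 40 = 0b0000101000
  top 3 bits -> l1_idx = 0
  next 2 bits -> l2_idx = 1
  bottom 5 bits -> offset = 8

Answer: 0 1 8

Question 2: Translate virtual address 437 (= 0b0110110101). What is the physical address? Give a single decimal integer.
vaddr = 437 = 0b0110110101
Split: l1_idx=3, l2_idx=1, offset=21
L1[3] = 2
L2[2][1] = 94
paddr = 94 * 32 + 21 = 3029

Answer: 3029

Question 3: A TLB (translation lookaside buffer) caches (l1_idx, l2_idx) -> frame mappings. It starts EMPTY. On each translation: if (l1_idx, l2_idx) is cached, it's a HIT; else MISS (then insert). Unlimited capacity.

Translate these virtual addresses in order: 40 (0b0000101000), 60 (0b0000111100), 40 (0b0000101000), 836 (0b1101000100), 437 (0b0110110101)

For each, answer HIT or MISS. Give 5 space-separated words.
vaddr=40: (0,1) not in TLB -> MISS, insert
vaddr=60: (0,1) in TLB -> HIT
vaddr=40: (0,1) in TLB -> HIT
vaddr=836: (6,2) not in TLB -> MISS, insert
vaddr=437: (3,1) not in TLB -> MISS, insert

Answer: MISS HIT HIT MISS MISS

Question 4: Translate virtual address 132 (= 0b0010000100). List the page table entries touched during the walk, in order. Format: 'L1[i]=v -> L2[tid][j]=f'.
Answer: L1[1]=1 -> L2[1][0]=24

Derivation:
vaddr = 132 = 0b0010000100
Split: l1_idx=1, l2_idx=0, offset=4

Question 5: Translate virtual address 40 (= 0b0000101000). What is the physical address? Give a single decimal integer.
Answer: 2824

Derivation:
vaddr = 40 = 0b0000101000
Split: l1_idx=0, l2_idx=1, offset=8
L1[0] = 3
L2[3][1] = 88
paddr = 88 * 32 + 8 = 2824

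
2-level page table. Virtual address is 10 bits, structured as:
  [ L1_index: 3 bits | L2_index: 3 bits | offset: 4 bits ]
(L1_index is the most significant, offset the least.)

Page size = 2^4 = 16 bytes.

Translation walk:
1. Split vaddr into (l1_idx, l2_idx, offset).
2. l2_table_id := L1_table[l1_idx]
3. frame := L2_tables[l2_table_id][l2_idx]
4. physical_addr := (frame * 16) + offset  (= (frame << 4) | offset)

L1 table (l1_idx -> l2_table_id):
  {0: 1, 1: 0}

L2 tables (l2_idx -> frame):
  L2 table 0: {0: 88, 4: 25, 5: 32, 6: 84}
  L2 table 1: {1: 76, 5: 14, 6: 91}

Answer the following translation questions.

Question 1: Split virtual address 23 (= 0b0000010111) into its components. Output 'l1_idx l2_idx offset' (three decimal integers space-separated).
Answer: 0 1 7

Derivation:
vaddr = 23 = 0b0000010111
  top 3 bits -> l1_idx = 0
  next 3 bits -> l2_idx = 1
  bottom 4 bits -> offset = 7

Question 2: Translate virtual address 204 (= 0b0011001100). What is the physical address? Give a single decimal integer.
vaddr = 204 = 0b0011001100
Split: l1_idx=1, l2_idx=4, offset=12
L1[1] = 0
L2[0][4] = 25
paddr = 25 * 16 + 12 = 412

Answer: 412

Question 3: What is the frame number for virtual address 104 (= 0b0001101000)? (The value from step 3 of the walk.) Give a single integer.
vaddr = 104: l1_idx=0, l2_idx=6
L1[0] = 1; L2[1][6] = 91

Answer: 91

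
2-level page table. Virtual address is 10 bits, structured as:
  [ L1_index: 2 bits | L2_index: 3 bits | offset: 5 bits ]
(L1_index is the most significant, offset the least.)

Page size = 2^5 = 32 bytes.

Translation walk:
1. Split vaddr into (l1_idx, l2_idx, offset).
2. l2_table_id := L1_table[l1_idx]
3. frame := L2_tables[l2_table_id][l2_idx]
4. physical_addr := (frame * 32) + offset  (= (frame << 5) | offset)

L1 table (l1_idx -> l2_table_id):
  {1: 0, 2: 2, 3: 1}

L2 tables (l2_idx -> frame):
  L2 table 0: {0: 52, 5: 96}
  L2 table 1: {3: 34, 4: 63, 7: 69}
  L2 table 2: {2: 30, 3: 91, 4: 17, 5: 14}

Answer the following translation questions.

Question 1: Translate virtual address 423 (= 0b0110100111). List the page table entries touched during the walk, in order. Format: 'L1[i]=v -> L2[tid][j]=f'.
vaddr = 423 = 0b0110100111
Split: l1_idx=1, l2_idx=5, offset=7

Answer: L1[1]=0 -> L2[0][5]=96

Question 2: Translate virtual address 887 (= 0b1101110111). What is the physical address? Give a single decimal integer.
Answer: 1111

Derivation:
vaddr = 887 = 0b1101110111
Split: l1_idx=3, l2_idx=3, offset=23
L1[3] = 1
L2[1][3] = 34
paddr = 34 * 32 + 23 = 1111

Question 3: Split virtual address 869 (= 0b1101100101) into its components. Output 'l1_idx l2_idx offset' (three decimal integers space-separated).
Answer: 3 3 5

Derivation:
vaddr = 869 = 0b1101100101
  top 2 bits -> l1_idx = 3
  next 3 bits -> l2_idx = 3
  bottom 5 bits -> offset = 5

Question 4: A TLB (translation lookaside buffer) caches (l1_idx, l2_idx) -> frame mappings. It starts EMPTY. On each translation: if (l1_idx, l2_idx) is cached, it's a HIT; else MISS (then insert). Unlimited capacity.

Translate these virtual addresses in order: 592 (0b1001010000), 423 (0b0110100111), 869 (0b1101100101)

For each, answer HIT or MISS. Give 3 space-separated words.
vaddr=592: (2,2) not in TLB -> MISS, insert
vaddr=423: (1,5) not in TLB -> MISS, insert
vaddr=869: (3,3) not in TLB -> MISS, insert

Answer: MISS MISS MISS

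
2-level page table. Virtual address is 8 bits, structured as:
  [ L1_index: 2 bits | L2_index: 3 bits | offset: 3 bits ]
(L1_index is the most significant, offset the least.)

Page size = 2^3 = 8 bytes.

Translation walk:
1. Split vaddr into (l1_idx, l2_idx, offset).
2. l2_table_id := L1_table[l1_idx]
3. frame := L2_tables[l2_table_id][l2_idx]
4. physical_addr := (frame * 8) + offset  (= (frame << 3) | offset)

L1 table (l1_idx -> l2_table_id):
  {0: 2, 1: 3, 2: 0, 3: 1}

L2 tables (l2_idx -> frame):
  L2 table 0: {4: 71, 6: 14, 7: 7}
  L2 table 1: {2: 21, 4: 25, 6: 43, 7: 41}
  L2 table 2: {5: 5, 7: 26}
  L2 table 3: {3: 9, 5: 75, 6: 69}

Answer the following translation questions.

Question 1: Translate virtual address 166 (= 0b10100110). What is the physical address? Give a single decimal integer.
vaddr = 166 = 0b10100110
Split: l1_idx=2, l2_idx=4, offset=6
L1[2] = 0
L2[0][4] = 71
paddr = 71 * 8 + 6 = 574

Answer: 574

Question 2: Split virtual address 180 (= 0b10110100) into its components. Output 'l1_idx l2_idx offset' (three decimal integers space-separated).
vaddr = 180 = 0b10110100
  top 2 bits -> l1_idx = 2
  next 3 bits -> l2_idx = 6
  bottom 3 bits -> offset = 4

Answer: 2 6 4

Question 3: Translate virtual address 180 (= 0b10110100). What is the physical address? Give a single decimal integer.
vaddr = 180 = 0b10110100
Split: l1_idx=2, l2_idx=6, offset=4
L1[2] = 0
L2[0][6] = 14
paddr = 14 * 8 + 4 = 116

Answer: 116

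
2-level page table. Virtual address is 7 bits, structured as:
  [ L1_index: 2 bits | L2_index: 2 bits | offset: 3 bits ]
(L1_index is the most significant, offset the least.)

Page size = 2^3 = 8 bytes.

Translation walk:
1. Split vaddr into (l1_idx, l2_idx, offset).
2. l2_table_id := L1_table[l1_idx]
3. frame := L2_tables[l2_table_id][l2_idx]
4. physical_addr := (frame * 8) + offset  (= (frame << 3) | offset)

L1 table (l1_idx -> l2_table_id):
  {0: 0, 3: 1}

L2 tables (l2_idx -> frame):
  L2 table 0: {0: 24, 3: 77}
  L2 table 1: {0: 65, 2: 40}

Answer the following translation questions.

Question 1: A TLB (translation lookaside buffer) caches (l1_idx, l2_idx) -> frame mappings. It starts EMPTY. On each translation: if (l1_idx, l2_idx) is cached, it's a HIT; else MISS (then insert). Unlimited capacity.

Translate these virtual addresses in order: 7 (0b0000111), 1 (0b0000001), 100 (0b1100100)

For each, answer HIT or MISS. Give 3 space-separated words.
vaddr=7: (0,0) not in TLB -> MISS, insert
vaddr=1: (0,0) in TLB -> HIT
vaddr=100: (3,0) not in TLB -> MISS, insert

Answer: MISS HIT MISS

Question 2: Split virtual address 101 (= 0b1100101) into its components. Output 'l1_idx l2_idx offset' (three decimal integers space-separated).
vaddr = 101 = 0b1100101
  top 2 bits -> l1_idx = 3
  next 2 bits -> l2_idx = 0
  bottom 3 bits -> offset = 5

Answer: 3 0 5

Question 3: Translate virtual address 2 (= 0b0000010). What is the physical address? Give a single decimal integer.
vaddr = 2 = 0b0000010
Split: l1_idx=0, l2_idx=0, offset=2
L1[0] = 0
L2[0][0] = 24
paddr = 24 * 8 + 2 = 194

Answer: 194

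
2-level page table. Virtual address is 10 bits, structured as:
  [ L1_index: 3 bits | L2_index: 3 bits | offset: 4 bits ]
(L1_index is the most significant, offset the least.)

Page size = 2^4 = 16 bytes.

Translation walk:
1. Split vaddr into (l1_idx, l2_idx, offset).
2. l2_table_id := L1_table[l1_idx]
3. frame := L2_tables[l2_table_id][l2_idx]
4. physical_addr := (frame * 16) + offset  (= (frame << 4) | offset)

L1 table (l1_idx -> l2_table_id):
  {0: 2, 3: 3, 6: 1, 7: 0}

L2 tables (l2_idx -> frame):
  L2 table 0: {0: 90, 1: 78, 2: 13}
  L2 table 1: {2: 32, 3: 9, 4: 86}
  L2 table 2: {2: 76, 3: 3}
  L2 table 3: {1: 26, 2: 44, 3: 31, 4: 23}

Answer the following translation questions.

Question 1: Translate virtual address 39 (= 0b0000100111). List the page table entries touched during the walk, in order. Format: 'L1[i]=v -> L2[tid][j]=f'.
Answer: L1[0]=2 -> L2[2][2]=76

Derivation:
vaddr = 39 = 0b0000100111
Split: l1_idx=0, l2_idx=2, offset=7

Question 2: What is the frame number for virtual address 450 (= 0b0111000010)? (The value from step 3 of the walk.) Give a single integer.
vaddr = 450: l1_idx=3, l2_idx=4
L1[3] = 3; L2[3][4] = 23

Answer: 23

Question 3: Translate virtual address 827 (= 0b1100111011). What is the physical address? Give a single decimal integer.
Answer: 155

Derivation:
vaddr = 827 = 0b1100111011
Split: l1_idx=6, l2_idx=3, offset=11
L1[6] = 1
L2[1][3] = 9
paddr = 9 * 16 + 11 = 155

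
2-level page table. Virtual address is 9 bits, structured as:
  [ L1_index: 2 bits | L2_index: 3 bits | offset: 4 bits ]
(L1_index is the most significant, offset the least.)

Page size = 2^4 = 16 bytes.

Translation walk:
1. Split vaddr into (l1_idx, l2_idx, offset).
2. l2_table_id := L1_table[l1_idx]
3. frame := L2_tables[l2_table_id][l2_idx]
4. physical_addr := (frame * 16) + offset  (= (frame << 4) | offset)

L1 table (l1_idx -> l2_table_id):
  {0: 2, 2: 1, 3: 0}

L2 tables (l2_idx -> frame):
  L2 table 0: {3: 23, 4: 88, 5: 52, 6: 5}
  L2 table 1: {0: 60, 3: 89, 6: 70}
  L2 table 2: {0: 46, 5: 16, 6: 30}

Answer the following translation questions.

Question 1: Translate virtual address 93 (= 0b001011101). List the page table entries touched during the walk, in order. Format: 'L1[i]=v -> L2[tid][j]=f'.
vaddr = 93 = 0b001011101
Split: l1_idx=0, l2_idx=5, offset=13

Answer: L1[0]=2 -> L2[2][5]=16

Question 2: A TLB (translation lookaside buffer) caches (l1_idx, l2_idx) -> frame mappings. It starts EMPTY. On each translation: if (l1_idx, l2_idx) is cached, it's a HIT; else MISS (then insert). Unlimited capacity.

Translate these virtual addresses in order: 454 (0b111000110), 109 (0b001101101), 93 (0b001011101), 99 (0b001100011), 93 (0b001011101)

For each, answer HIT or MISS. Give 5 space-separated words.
vaddr=454: (3,4) not in TLB -> MISS, insert
vaddr=109: (0,6) not in TLB -> MISS, insert
vaddr=93: (0,5) not in TLB -> MISS, insert
vaddr=99: (0,6) in TLB -> HIT
vaddr=93: (0,5) in TLB -> HIT

Answer: MISS MISS MISS HIT HIT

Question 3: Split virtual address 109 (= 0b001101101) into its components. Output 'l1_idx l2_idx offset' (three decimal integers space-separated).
Answer: 0 6 13

Derivation:
vaddr = 109 = 0b001101101
  top 2 bits -> l1_idx = 0
  next 3 bits -> l2_idx = 6
  bottom 4 bits -> offset = 13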